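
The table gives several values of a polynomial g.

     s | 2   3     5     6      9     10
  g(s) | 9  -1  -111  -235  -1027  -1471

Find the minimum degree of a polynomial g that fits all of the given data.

Divided differences on the nodes 2, 3, 5, 6, 9, 10:
  order 0: 9  -1  -111  -235  -1027  -1471
  order 1: -10  -55  -124  -264  -444
  order 2: -15  -23  -35  -45
  order 3: -2  -2  -2
  order 4: 0  0
  order 5: 0
The order-3 divided differences are all -2 (nonzero) and every higher order vanishes, so the data lies on a polynomial of degree exactly 3.

3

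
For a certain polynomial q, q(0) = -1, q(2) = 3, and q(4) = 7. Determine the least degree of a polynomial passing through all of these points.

Forward differences of the values at u = 0, 2, 4:
  q  : -1  3  7
  Δ  : 4  4
  Δ^2: 0
The first differences are constant (4) and nonzero, while all higher differences vanish, so the minimal degree is 1.

1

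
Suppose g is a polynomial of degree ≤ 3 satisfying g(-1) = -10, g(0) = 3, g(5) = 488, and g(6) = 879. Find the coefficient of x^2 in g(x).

Write g(x) = ax^3 + bx^2 + cx + d. Substituting each data point gives a linear system:
  -a + b - c + d = -10
  d = 3
  125a + 25b + 5c + d = 488
  216a + 36b + 6c + d = 879
Solving the system yields a = 5, b = -6, c = 2, d = 3.
So g(x) = 5x³ - 6x² + 2x + 3.
The coefficient of x^2 is -6.

-6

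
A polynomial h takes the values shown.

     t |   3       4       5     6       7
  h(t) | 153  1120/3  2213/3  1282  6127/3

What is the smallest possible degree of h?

Forward differences of the values at t = 3, 4, 5, 6, 7:
  h  : 153  1120/3  2213/3  1282  6127/3
  Δ  : 661/3  1093/3  1633/3  2281/3
  Δ^2: 144  180  216
  Δ^3: 36  36
  Δ^4: 0
The third differences are constant (36) and nonzero, while all higher differences vanish, so the minimal degree is 3.

3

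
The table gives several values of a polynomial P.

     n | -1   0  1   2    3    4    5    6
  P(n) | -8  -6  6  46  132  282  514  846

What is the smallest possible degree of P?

3

Forward differences of the values at n = -1, 0, 1, 2, 3, 4, 5, 6:
  P  : -8  -6  6  46  132  282  514  846
  Δ  : 2  12  40  86  150  232  332
  Δ^2: 10  28  46  64  82  100
  Δ^3: 18  18  18  18  18
  Δ^4: 0  0  0  0
  Δ^5: 0  0  0
  Δ^6: 0  0
  Δ^7: 0
The third differences are constant (18) and nonzero, while all higher differences vanish, so the minimal degree is 3.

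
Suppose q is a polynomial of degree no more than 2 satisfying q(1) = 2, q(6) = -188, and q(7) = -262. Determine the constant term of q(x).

Write q(x) = ax^2 + bx + c. Substituting each data point gives a linear system:
  a + b + c = 2
  36a + 6b + c = -188
  49a + 7b + c = -262
Solving the system yields a = -6, b = 4, c = 4.
So q(x) = -6x² + 4x + 4.
The constant term is 4.

4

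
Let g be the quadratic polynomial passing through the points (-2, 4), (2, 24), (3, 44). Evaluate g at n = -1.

0

Write g(n) = an^2 + bn + c. Substituting each data point gives a linear system:
  4a - 2b + c = 4
  4a + 2b + c = 24
  9a + 3b + c = 44
Solving the system yields a = 3, b = 5, c = 2.
So g(n) = 3n² + 5n + 2.
Then g(-1) = 0.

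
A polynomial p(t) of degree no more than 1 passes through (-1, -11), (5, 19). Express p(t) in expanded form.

p(t) = 5t - 6

Write p(t) = at + b. Substituting each data point gives a linear system:
  -a + b = -11
  5a + b = 19
Solving the system yields a = 5, b = -6.
So p(t) = 5t - 6.
Check: p(-1) = -11. ✓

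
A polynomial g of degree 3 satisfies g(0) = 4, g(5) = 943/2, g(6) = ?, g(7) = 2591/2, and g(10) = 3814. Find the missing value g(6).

The 4 known points determine the degree-3 polynomial uniquely.
Write g(x) = ax^3 + bx^2 + cx + d. Substituting each data point gives a linear system:
  d = 4
  125a + 25b + 5c + d = 943/2
  343a + 49b + 7c + d = 2591/2
  1000a + 100b + 10c + d = 3814
Solving the system yields a = 4, b = -5/2, c = 6, d = 4.
So g(x) = 4x^3 - (5/2)x^2 + 6x + 4.
Then g(6) = 814.

814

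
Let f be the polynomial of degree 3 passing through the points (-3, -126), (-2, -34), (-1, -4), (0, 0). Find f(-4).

Using the Lagrange interpolation formula with nodes -3, -2, -1, 0:
  L_0(t) = (t + 2)(t + 1)t / -6
  L_1(t) = (t + 3)(t + 1)t / 2
  L_2(t) = (t + 3)(t + 2)t / -2
  L_3(t) = (t + 3)(t + 2)(t + 1) / 6
Then f(t) = -126·L_0(t) - 34·L_1(t) - 4·L_2(t) + 0·L_3(t).
Expanding and collecting terms gives f(t) = 6t^3 + 5t^2 + 3t.
Evaluating at t = -4: f(-4) = -316.

-316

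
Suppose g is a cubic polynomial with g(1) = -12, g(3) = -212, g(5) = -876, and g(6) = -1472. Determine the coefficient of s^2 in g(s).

-4

Write g(s) = as^3 + bs^2 + cs + d. Substituting each data point gives a linear system:
  a + b + c + d = -12
  27a + 9b + 3c + d = -212
  125a + 25b + 5c + d = -876
  216a + 36b + 6c + d = -1472
Solving the system yields a = -6, b = -4, c = -6, d = 4.
So g(s) = -6s³ - 4s² - 6s + 4.
The coefficient of s^2 is -4.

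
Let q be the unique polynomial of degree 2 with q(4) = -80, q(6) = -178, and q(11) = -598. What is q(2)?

-22

Using the Lagrange interpolation formula with nodes 4, 6, 11:
  L_0(x) = (x - 6)(x - 11) / 14
  L_1(x) = (x - 4)(x - 11) / -10
  L_2(x) = (x - 4)(x - 6) / 35
Then q(x) = -80·L_0(x) - 178·L_1(x) - 598·L_2(x).
Expanding and collecting terms gives q(x) = -5x² + x - 4.
Evaluating at x = 2: q(2) = -22.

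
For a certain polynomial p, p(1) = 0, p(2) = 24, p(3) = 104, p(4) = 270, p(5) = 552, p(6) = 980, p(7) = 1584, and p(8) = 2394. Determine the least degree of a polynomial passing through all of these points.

3

Forward differences of the values at u = 1, 2, 3, 4, 5, 6, 7, 8:
  p  : 0  24  104  270  552  980  1584  2394
  Δ  : 24  80  166  282  428  604  810
  Δ^2: 56  86  116  146  176  206
  Δ^3: 30  30  30  30  30
  Δ^4: 0  0  0  0
  Δ^5: 0  0  0
  Δ^6: 0  0
  Δ^7: 0
The third differences are constant (30) and nonzero, while all higher differences vanish, so the minimal degree is 3.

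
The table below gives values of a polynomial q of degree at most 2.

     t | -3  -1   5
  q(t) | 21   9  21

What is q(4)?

Using the Lagrange interpolation formula with nodes -3, -1, 5:
  L_0(t) = (t + 1)(t - 5) / 16
  L_1(t) = (t + 3)(t - 5) / -12
  L_2(t) = (t + 3)(t + 1) / 48
Then q(t) = 21·L_0(t) + 9·L_1(t) + 21·L_2(t).
Expanding and collecting terms gives q(t) = t² - 2t + 6.
Evaluating at t = 4: q(4) = 14.

14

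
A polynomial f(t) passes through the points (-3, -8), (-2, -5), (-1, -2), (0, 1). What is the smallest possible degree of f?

1

Forward differences of the values at t = -3, -2, -1, 0:
  f  : -8  -5  -2  1
  Δ  : 3  3  3
  Δ^2: 0  0
  Δ^3: 0
The first differences are constant (3) and nonzero, while all higher differences vanish, so the minimal degree is 1.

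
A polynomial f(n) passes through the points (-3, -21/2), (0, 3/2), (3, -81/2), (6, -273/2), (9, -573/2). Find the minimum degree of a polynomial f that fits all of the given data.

2

Forward differences of the values at n = -3, 0, 3, 6, 9:
  f  : -21/2  3/2  -81/2  -273/2  -573/2
  Δ  : 12  -42  -96  -150
  Δ^2: -54  -54  -54
  Δ^3: 0  0
  Δ^4: 0
The second differences are constant (-54) and nonzero, while all higher differences vanish, so the minimal degree is 2.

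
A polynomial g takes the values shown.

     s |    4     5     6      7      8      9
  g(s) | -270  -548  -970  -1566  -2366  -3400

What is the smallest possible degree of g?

3

Forward differences of the values at s = 4, 5, 6, 7, 8, 9:
  g  : -270  -548  -970  -1566  -2366  -3400
  Δ  : -278  -422  -596  -800  -1034
  Δ^2: -144  -174  -204  -234
  Δ^3: -30  -30  -30
  Δ^4: 0  0
  Δ^5: 0
The third differences are constant (-30) and nonzero, while all higher differences vanish, so the minimal degree is 3.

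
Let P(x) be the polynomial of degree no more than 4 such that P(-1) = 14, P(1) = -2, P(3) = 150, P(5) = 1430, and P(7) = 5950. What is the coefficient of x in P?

-4

Write P(x) = ax^4 + bx^3 + cx^2 + dx + e. Substituting each data point gives a linear system:
  a - b + c - d + e = 14
  a + b + c + d + e = -2
  81a + 27b + 9c + 3d + e = 150
  625a + 125b + 25c + 5d + e = 1430
  2401a + 343b + 49c + 7d + e = 5950
Solving the system yields a = 3, b = -4, c = 3, d = -4, e = 0.
So P(x) = 3x^4 - 4x^3 + 3x^2 - 4x.
The coefficient of x is -4.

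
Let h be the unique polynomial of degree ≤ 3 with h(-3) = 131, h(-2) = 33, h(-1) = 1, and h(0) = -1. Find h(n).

h(n) = -6n^3 - 3n^2 + n - 1

Write h(n) = an^3 + bn^2 + cn + d. Substituting each data point gives a linear system:
  -27a + 9b - 3c + d = 131
  -8a + 4b - 2c + d = 33
  -a + b - c + d = 1
  d = -1
Solving the system yields a = -6, b = -3, c = 1, d = -1.
So h(n) = -6n³ - 3n² + n - 1.
Check: h(-2) = 33. ✓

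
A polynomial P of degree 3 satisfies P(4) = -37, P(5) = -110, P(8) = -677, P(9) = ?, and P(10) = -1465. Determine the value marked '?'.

-1022

The 4 known points determine the degree-3 polynomial uniquely.
Write P(x) = ax^3 + bx^2 + cx + d. Substituting each data point gives a linear system:
  64a + 16b + 4c + d = -37
  125a + 25b + 5c + d = -110
  512a + 64b + 8c + d = -677
  1000a + 100b + 10c + d = -1465
Solving the system yields a = -2, b = 5, c = 4, d = -5.
So P(x) = -2x^3 + 5x^2 + 4x - 5.
Then P(9) = -1022.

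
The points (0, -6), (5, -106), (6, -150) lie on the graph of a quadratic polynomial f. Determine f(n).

Write f(n) = an^2 + bn + c. Substituting each data point gives a linear system:
  c = -6
  25a + 5b + c = -106
  36a + 6b + c = -150
Solving the system yields a = -4, b = 0, c = -6.
So f(n) = -4n² - 6.
Check: f(5) = -106. ✓

f(n) = -4n^2 - 6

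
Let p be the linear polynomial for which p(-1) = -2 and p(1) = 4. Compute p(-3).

Using the Lagrange interpolation formula with nodes -1, 1:
  L_0(u) = (u - 1) / -2
  L_1(u) = (u + 1) / 2
Then p(u) = -2·L_0(u) + 4·L_1(u).
Expanding and collecting terms gives p(u) = 3u + 1.
Evaluating at u = -3: p(-3) = -8.

-8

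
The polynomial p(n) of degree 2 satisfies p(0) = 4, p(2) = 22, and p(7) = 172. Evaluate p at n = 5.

Write p(n) = an^2 + bn + c. Substituting each data point gives a linear system:
  c = 4
  4a + 2b + c = 22
  49a + 7b + c = 172
Solving the system yields a = 3, b = 3, c = 4.
So p(n) = 3n^2 + 3n + 4.
Then p(5) = 94.

94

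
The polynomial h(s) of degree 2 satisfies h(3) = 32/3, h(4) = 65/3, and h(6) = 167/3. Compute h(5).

110/3

Write h(s) = as^2 + bs + c. Substituting each data point gives a linear system:
  9a + 3b + c = 32/3
  16a + 4b + c = 65/3
  36a + 6b + c = 167/3
Solving the system yields a = 2, b = -3, c = 5/3.
So h(s) = 2s^2 - 3s + 5/3.
Then h(5) = 110/3.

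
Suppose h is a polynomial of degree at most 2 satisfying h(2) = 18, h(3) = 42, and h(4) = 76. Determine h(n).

h(n) = 5n^2 - n

Write h(n) = an^2 + bn + c. Substituting each data point gives a linear system:
  4a + 2b + c = 18
  9a + 3b + c = 42
  16a + 4b + c = 76
Solving the system yields a = 5, b = -1, c = 0.
So h(n) = 5n^2 - n.
Check: h(3) = 42. ✓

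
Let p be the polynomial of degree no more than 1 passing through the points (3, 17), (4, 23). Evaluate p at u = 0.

Write p(u) = au + b. Substituting each data point gives a linear system:
  3a + b = 17
  4a + b = 23
Solving the system yields a = 6, b = -1.
So p(u) = 6u - 1.
Then p(0) = -1.

-1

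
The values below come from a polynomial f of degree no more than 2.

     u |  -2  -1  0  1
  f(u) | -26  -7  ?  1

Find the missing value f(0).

2

On equispaced nodes a degree-2 polynomial has vanishing third forward difference, so
  - f(-2) + 3·f(-1) - 3·f(0) + f(1) = 0.
Substituting the known values and solving for f(0):
  -3·f(0) = -6
  f(0) = 2.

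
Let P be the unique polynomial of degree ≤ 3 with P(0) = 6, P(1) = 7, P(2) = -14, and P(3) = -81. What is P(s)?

Write P(s) = as^3 + bs^2 + cs + d. Substituting each data point gives a linear system:
  d = 6
  a + b + c + d = 7
  8a + 4b + 2c + d = -14
  27a + 9b + 3c + d = -81
Solving the system yields a = -4, b = 1, c = 4, d = 6.
So P(s) = -4s³ + s² + 4s + 6.
Check: P(3) = -81. ✓

P(s) = -4s^3 + s^2 + 4s + 6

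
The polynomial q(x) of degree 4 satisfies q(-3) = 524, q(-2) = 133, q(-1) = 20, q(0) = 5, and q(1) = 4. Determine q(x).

q(x) = 4x^4 - 6x^3 + 3x^2 - 2x + 5

Write q(x) = ax^4 + bx^3 + cx^2 + dx + e. Substituting each data point gives a linear system:
  81a - 27b + 9c - 3d + e = 524
  16a - 8b + 4c - 2d + e = 133
  a - b + c - d + e = 20
  e = 5
  a + b + c + d + e = 4
Solving the system yields a = 4, b = -6, c = 3, d = -2, e = 5.
So q(x) = 4x^4 - 6x^3 + 3x^2 - 2x + 5.
Check: q(-2) = 133. ✓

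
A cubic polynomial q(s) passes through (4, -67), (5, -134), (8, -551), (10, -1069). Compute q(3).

-26

Using the Lagrange interpolation formula with nodes 4, 5, 8, 10:
  L_0(s) = (s - 5)(s - 8)(s - 10) / -24
  L_1(s) = (s - 4)(s - 8)(s - 10) / 15
  L_2(s) = (s - 4)(s - 5)(s - 10) / -24
  L_3(s) = (s - 4)(s - 5)(s - 8) / 60
Then q(s) = -67·L_0(s) - 134·L_1(s) - 551·L_2(s) - 1069·L_3(s).
Expanding and collecting terms gives q(s) = -s^3 - s^2 + 3s + 1.
Evaluating at s = 3: q(3) = -26.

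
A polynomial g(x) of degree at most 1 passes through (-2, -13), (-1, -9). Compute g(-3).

-17

Using the Lagrange interpolation formula with nodes -2, -1:
  L_0(x) = (x + 1) / -1
  L_1(x) = (x + 2) / 1
Then g(x) = -13·L_0(x) - 9·L_1(x).
Expanding and collecting terms gives g(x) = 4x - 5.
Evaluating at x = -3: g(-3) = -17.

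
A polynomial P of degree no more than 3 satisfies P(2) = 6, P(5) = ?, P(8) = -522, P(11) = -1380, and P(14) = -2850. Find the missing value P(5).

The 4 known points determine the degree-3 polynomial uniquely.
Write P(t) = at^3 + bt^2 + ct + d. Substituting each data point gives a linear system:
  8a + 4b + 2c + d = 6
  512a + 64b + 8c + d = -522
  1331a + 121b + 11c + d = -1380
  2744a + 196b + 14c + d = -2850
Solving the system yields a = -1, b = -1, c = 6, d = 6.
So P(t) = -t³ - t² + 6t + 6.
Then P(5) = -114.

-114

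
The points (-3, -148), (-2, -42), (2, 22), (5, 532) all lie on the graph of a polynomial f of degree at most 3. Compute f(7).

Using the Lagrange interpolation formula with nodes -3, -2, 2, 5:
  L_0(s) = (s + 2)(s - 2)(s - 5) / -40
  L_1(s) = (s + 3)(s - 2)(s - 5) / 28
  L_2(s) = (s + 3)(s + 2)(s - 5) / -60
  L_3(s) = (s + 3)(s + 2)(s - 2) / 168
Then f(s) = -148·L_0(s) - 42·L_1(s) + 22·L_2(s) + 532·L_3(s).
Expanding and collecting terms gives f(s) = 5s^3 - 3s^2 - 4s + 2.
Evaluating at s = 7: f(7) = 1542.

1542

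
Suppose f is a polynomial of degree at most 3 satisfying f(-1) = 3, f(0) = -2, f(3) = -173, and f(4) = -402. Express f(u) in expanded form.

Using the Lagrange interpolation formula with nodes -1, 0, 3, 4:
  L_0(u) = u(u - 3)(u - 4) / -20
  L_1(u) = (u + 1)(u - 3)(u - 4) / 12
  L_2(u) = (u + 1)u(u - 4) / -12
  L_3(u) = (u + 1)u(u - 3) / 20
Then f(u) = 3·L_0(u) - 2·L_1(u) - 173·L_2(u) - 402·L_3(u).
Expanding and collecting terms gives f(u) = -6u³ - u² - 2.
Check: f(-1) = 3. ✓

f(u) = -6u^3 - u^2 - 2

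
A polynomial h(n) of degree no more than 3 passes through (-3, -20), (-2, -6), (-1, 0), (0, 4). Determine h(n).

h(n) = n^3 + 2n^2 + 5n + 4

Write h(n) = an^3 + bn^2 + cn + d. Substituting each data point gives a linear system:
  -27a + 9b - 3c + d = -20
  -8a + 4b - 2c + d = -6
  -a + b - c + d = 0
  d = 4
Solving the system yields a = 1, b = 2, c = 5, d = 4.
So h(n) = n^3 + 2n^2 + 5n + 4.
Check: h(-2) = -6. ✓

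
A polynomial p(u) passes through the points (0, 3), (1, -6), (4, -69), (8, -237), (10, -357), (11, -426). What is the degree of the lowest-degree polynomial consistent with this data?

Divided differences on the nodes 0, 1, 4, 8, 10, 11:
  order 0: 3  -6  -69  -237  -357  -426
  order 1: -9  -21  -42  -60  -69
  order 2: -3  -3  -3  -3
  order 3: 0  0  0
  order 4: 0  0
  order 5: 0
The order-2 divided differences are all -3 (nonzero) and every higher order vanishes, so the data lies on a polynomial of degree exactly 2.

2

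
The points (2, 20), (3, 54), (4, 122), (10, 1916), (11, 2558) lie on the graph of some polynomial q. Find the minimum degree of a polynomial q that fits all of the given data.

Divided differences on the nodes 2, 3, 4, 10, 11:
  order 0: 20  54  122  1916  2558
  order 1: 34  68  299  642
  order 2: 17  33  49
  order 3: 2  2
  order 4: 0
The order-3 divided differences are all 2 (nonzero) and every higher order vanishes, so the data lies on a polynomial of degree exactly 3.

3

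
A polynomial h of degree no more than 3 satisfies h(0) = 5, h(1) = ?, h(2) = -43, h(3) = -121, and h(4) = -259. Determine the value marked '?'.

On equispaced nodes a degree-3 polynomial has vanishing fourth forward difference, so
  h(0) - 4·h(1) + 6·h(2) - 4·h(3) + h(4) = 0.
Substituting the known values and solving for h(1):
  -4·h(1) = 28
  h(1) = -7.

-7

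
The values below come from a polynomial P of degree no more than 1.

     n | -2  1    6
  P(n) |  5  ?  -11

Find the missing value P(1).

-1

The 2 known points determine the degree-1 polynomial uniquely.
Write P(n) = an + b. Substituting each data point gives a linear system:
  -2a + b = 5
  6a + b = -11
Solving the system yields a = -2, b = 1.
So P(n) = -2n + 1.
Then P(1) = -1.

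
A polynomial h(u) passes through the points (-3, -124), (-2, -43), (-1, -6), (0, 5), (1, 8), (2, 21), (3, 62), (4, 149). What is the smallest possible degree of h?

Forward differences of the values at u = -3, -2, -1, 0, 1, 2, 3, 4:
  h  : -124  -43  -6  5  8  21  62  149
  Δ  : 81  37  11  3  13  41  87
  Δ^2: -44  -26  -8  10  28  46
  Δ^3: 18  18  18  18  18
  Δ^4: 0  0  0  0
  Δ^5: 0  0  0
  Δ^6: 0  0
  Δ^7: 0
The third differences are constant (18) and nonzero, while all higher differences vanish, so the minimal degree is 3.

3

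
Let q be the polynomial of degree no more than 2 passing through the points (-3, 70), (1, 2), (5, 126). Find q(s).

q(s) = 6s^2 - 5s + 1

Write q(s) = as^2 + bs + c. Substituting each data point gives a linear system:
  9a - 3b + c = 70
  a + b + c = 2
  25a + 5b + c = 126
Solving the system yields a = 6, b = -5, c = 1.
So q(s) = 6s² - 5s + 1.
Check: q(-3) = 70. ✓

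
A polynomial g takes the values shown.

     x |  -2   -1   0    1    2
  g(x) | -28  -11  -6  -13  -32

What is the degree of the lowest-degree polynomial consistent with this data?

Forward differences of the values at x = -2, -1, 0, 1, 2:
  g  : -28  -11  -6  -13  -32
  Δ  : 17  5  -7  -19
  Δ^2: -12  -12  -12
  Δ^3: 0  0
  Δ^4: 0
The second differences are constant (-12) and nonzero, while all higher differences vanish, so the minimal degree is 2.

2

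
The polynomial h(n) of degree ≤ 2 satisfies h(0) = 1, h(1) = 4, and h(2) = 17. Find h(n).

h(n) = 5n^2 - 2n + 1

Using the Lagrange interpolation formula with nodes 0, 1, 2:
  L_0(n) = (n - 1)(n - 2) / 2
  L_1(n) = n(n - 2) / -1
  L_2(n) = n(n - 1) / 2
Then h(n) = 1·L_0(n) + 4·L_1(n) + 17·L_2(n).
Expanding and collecting terms gives h(n) = 5n² - 2n + 1.
Check: h(2) = 17. ✓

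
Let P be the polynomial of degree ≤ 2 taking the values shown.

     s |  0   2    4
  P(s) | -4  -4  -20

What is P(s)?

Write P(s) = as^2 + bs + c. Substituting each data point gives a linear system:
  c = -4
  4a + 2b + c = -4
  16a + 4b + c = -20
Solving the system yields a = -2, b = 4, c = -4.
So P(s) = -2s^2 + 4s - 4.
Check: P(4) = -20. ✓

P(s) = -2s^2 + 4s - 4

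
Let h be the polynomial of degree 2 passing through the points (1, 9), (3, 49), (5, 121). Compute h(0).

Using the Lagrange interpolation formula with nodes 1, 3, 5:
  L_0(s) = (s - 3)(s - 5) / 8
  L_1(s) = (s - 1)(s - 5) / -4
  L_2(s) = (s - 1)(s - 3) / 8
Then h(s) = 9·L_0(s) + 49·L_1(s) + 121·L_2(s).
Expanding and collecting terms gives h(s) = 4s² + 4s + 1.
Evaluating at s = 0: h(0) = 1.

1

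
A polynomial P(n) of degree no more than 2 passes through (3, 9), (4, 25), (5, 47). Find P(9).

Using the Lagrange interpolation formula with nodes 3, 4, 5:
  L_0(n) = (n - 4)(n - 5) / 2
  L_1(n) = (n - 3)(n - 5) / -1
  L_2(n) = (n - 3)(n - 4) / 2
Then P(n) = 9·L_0(n) + 25·L_1(n) + 47·L_2(n).
Expanding and collecting terms gives P(n) = 3n^2 - 5n - 3.
Evaluating at n = 9: P(9) = 195.

195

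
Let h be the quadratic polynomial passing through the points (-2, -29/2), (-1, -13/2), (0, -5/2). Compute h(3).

-29/2

Write h(x) = ax^2 + bx + c. Substituting each data point gives a linear system:
  4a - 2b + c = -29/2
  a - b + c = -13/2
  c = -5/2
Solving the system yields a = -2, b = 2, c = -5/2.
So h(x) = -2x^2 + 2x - 5/2.
Then h(3) = -29/2.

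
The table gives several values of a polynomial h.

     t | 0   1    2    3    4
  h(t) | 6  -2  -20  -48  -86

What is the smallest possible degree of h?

Forward differences of the values at t = 0, 1, 2, 3, 4:
  h  : 6  -2  -20  -48  -86
  Δ  : -8  -18  -28  -38
  Δ^2: -10  -10  -10
  Δ^3: 0  0
  Δ^4: 0
The second differences are constant (-10) and nonzero, while all higher differences vanish, so the minimal degree is 2.

2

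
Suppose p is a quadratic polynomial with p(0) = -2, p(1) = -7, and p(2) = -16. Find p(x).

Using the Lagrange interpolation formula with nodes 0, 1, 2:
  L_0(x) = (x - 1)(x - 2) / 2
  L_1(x) = x(x - 2) / -1
  L_2(x) = x(x - 1) / 2
Then p(x) = -2·L_0(x) - 7·L_1(x) - 16·L_2(x).
Expanding and collecting terms gives p(x) = -2x^2 - 3x - 2.
Check: p(1) = -7. ✓

p(x) = -2x^2 - 3x - 2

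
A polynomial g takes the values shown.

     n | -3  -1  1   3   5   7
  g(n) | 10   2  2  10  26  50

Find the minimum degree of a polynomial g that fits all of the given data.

Forward differences of the values at n = -3, -1, 1, 3, 5, 7:
  g  : 10  2  2  10  26  50
  Δ  : -8  0  8  16  24
  Δ^2: 8  8  8  8
  Δ^3: 0  0  0
  Δ^4: 0  0
  Δ^5: 0
The second differences are constant (8) and nonzero, while all higher differences vanish, so the minimal degree is 2.

2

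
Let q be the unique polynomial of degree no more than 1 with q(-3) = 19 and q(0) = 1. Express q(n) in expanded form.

Using the Lagrange interpolation formula with nodes -3, 0:
  L_0(n) = n / -3
  L_1(n) = (n + 3) / 3
Then q(n) = 19·L_0(n) + 1·L_1(n).
Expanding and collecting terms gives q(n) = -6n + 1.
Check: q(0) = 1. ✓

q(n) = -6n + 1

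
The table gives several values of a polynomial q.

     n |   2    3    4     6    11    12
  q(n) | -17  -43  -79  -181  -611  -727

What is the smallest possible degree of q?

2

Divided differences on the nodes 2, 3, 4, 6, 11, 12:
  order 0: -17  -43  -79  -181  -611  -727
  order 1: -26  -36  -51  -86  -116
  order 2: -5  -5  -5  -5
  order 3: 0  0  0
  order 4: 0  0
  order 5: 0
The order-2 divided differences are all -5 (nonzero) and every higher order vanishes, so the data lies on a polynomial of degree exactly 2.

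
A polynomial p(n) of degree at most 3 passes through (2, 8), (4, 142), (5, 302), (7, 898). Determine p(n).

Write p(n) = an^3 + bn^2 + cn + d. Substituting each data point gives a linear system:
  8a + 4b + 2c + d = 8
  64a + 16b + 4c + d = 142
  125a + 25b + 5c + d = 302
  343a + 49b + 7c + d = 898
Solving the system yields a = 3, b = -2, c = -5, d = 2.
So p(n) = 3n³ - 2n² - 5n + 2.
Check: p(5) = 302. ✓

p(n) = 3n^3 - 2n^2 - 5n + 2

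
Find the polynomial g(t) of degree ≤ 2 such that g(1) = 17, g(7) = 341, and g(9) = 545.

Using the Lagrange interpolation formula with nodes 1, 7, 9:
  L_0(t) = (t - 7)(t - 9) / 48
  L_1(t) = (t - 1)(t - 9) / -12
  L_2(t) = (t - 1)(t - 7) / 16
Then g(t) = 17·L_0(t) + 341·L_1(t) + 545·L_2(t).
Expanding and collecting terms gives g(t) = 6t^2 + 6t + 5.
Check: g(7) = 341. ✓

g(t) = 6t^2 + 6t + 5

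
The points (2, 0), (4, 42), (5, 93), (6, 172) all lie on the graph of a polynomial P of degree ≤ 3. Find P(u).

Write P(u) = au^3 + bu^2 + cu + d. Substituting each data point gives a linear system:
  8a + 4b + 2c + d = 0
  64a + 16b + 4c + d = 42
  125a + 25b + 5c + d = 93
  216a + 36b + 6c + d = 172
Solving the system yields a = 1, b = -1, c = -1, d = -2.
So P(u) = u³ - u² - u - 2.
Check: P(2) = 0. ✓

P(u) = u^3 - u^2 - u - 2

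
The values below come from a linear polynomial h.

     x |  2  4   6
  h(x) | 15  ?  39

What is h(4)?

On equispaced nodes a degree-1 polynomial has vanishing second forward difference, so
  h(2) - 2·h(4) + h(6) = 0.
Substituting the known values and solving for h(4):
  -2·h(4) = -54
  h(4) = 27.

27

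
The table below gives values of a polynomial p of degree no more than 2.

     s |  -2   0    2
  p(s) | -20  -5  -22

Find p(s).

p(s) = -4s^2 - (1/2)s - 5

Write p(s) = as^2 + bs + c. Substituting each data point gives a linear system:
  4a - 2b + c = -20
  c = -5
  4a + 2b + c = -22
Solving the system yields a = -4, b = -1/2, c = -5.
So p(s) = -4s^2 - (1/2)s - 5.
Check: p(2) = -22. ✓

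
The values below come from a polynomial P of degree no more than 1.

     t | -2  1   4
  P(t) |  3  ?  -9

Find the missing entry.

The 2 known points determine the degree-1 polynomial uniquely.
Write P(t) = at + b. Substituting each data point gives a linear system:
  -2a + b = 3
  4a + b = -9
Solving the system yields a = -2, b = -1.
So P(t) = -2t - 1.
Then P(1) = -3.

-3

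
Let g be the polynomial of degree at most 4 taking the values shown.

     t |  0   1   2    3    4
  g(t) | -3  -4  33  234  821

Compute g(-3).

Forward differences of the values at t = 0, 1, 2, 3, 4:
  g  : -3  -4  33  234  821
  Δ  : -1  37  201  587
  Δ^2: 38  164  386
  Δ^3: 126  222
  Δ^4: 96
The fourth differences are constant, confirming degree 4.
Interpolating (Newton forward form) and evaluating at t = -3 gives g(-3) = 408.

408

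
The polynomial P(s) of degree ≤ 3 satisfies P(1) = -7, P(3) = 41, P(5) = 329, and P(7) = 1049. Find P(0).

-1

Forward differences of the values at s = 1, 3, 5, 7:
  P  : -7  41  329  1049
  Δ  : 48  288  720
  Δ^2: 240  432
  Δ^3: 192
The third differences are constant, confirming degree 3.
Interpolating (Newton forward form) and evaluating at s = 0 gives P(0) = -1.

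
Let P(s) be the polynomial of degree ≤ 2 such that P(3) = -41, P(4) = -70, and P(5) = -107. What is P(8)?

-266

Forward differences of the values at s = 3, 4, 5:
  P  : -41  -70  -107
  Δ  : -29  -37
  Δ^2: -8
The second differences are constant, confirming degree 2.
Interpolating (Newton forward form) and evaluating at s = 8 gives P(8) = -266.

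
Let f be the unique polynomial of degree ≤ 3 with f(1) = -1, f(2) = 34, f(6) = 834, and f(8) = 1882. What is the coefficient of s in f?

Write f(s) = as^3 + bs^2 + cs + d. Substituting each data point gives a linear system:
  a + b + c + d = -1
  8a + 4b + 2c + d = 34
  216a + 36b + 6c + d = 834
  512a + 64b + 8c + d = 1882
Solving the system yields a = 3, b = 6, c = -4, d = -6.
So f(s) = 3s^3 + 6s^2 - 4s - 6.
The coefficient of s is -4.

-4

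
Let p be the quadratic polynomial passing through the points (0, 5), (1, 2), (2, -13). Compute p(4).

-79

Using the Lagrange interpolation formula with nodes 0, 1, 2:
  L_0(s) = (s - 1)(s - 2) / 2
  L_1(s) = s(s - 2) / -1
  L_2(s) = s(s - 1) / 2
Then p(s) = 5·L_0(s) + 2·L_1(s) - 13·L_2(s).
Expanding and collecting terms gives p(s) = -6s^2 + 3s + 5.
Evaluating at s = 4: p(4) = -79.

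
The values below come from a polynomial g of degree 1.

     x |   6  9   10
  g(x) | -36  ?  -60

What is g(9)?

-54

The 2 known points determine the degree-1 polynomial uniquely.
Write g(x) = ax + b. Substituting each data point gives a linear system:
  6a + b = -36
  10a + b = -60
Solving the system yields a = -6, b = 0.
So g(x) = -6x.
Then g(9) = -54.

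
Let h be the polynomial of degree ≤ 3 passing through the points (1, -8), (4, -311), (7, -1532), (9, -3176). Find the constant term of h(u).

1

Write h(u) = au^3 + bu^2 + cu + d. Substituting each data point gives a linear system:
  a + b + c + d = -8
  64a + 16b + 4c + d = -311
  343a + 49b + 7c + d = -1532
  729a + 81b + 9c + d = -3176
Solving the system yields a = -4, b = -3, c = -2, d = 1.
So h(u) = -4u^3 - 3u^2 - 2u + 1.
The constant term is 1.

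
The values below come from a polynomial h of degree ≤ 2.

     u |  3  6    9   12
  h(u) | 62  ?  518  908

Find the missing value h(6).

The 3 known points determine the degree-2 polynomial uniquely.
Write h(u) = au^2 + bu + c. Substituting each data point gives a linear system:
  9a + 3b + c = 62
  81a + 9b + c = 518
  144a + 12b + c = 908
Solving the system yields a = 6, b = 4, c = -4.
So h(u) = 6u² + 4u - 4.
Then h(6) = 236.

236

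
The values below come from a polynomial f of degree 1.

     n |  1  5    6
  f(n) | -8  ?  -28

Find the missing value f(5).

-24

The 2 known points determine the degree-1 polynomial uniquely.
Write f(n) = an + b. Substituting each data point gives a linear system:
  a + b = -8
  6a + b = -28
Solving the system yields a = -4, b = -4.
So f(n) = -4n - 4.
Then f(5) = -24.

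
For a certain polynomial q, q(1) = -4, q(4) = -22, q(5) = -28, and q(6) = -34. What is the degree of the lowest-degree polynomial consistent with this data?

1

Divided differences on the nodes 1, 4, 5, 6:
  order 0: -4  -22  -28  -34
  order 1: -6  -6  -6
  order 2: 0  0
  order 3: 0
The order-1 divided differences are all -6 (nonzero) and every higher order vanishes, so the data lies on a polynomial of degree exactly 1.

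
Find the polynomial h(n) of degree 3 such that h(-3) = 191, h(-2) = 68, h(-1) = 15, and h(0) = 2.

Write h(n) = an^3 + bn^2 + cn + d. Substituting each data point gives a linear system:
  -27a + 9b - 3c + d = 191
  -8a + 4b - 2c + d = 68
  -a + b - c + d = 15
  d = 2
Solving the system yields a = -5, b = 5, c = -3, d = 2.
So h(n) = -5n^3 + 5n^2 - 3n + 2.
Check: h(-3) = 191. ✓

h(n) = -5n^3 + 5n^2 - 3n + 2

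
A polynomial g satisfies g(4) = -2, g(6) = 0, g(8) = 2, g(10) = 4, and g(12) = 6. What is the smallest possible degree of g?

Forward differences of the values at u = 4, 6, 8, 10, 12:
  g  : -2  0  2  4  6
  Δ  : 2  2  2  2
  Δ^2: 0  0  0
  Δ^3: 0  0
  Δ^4: 0
The first differences are constant (2) and nonzero, while all higher differences vanish, so the minimal degree is 1.

1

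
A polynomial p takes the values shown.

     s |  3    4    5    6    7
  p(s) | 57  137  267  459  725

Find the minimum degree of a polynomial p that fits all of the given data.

Forward differences of the values at s = 3, 4, 5, 6, 7:
  p  : 57  137  267  459  725
  Δ  : 80  130  192  266
  Δ^2: 50  62  74
  Δ^3: 12  12
  Δ^4: 0
The third differences are constant (12) and nonzero, while all higher differences vanish, so the minimal degree is 3.

3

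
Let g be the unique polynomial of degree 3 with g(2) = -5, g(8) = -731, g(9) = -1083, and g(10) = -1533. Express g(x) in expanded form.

Write g(x) = ax^3 + bx^2 + cx + d. Substituting each data point gives a linear system:
  8a + 4b + 2c + d = -5
  512a + 64b + 8c + d = -731
  729a + 81b + 9c + d = -1083
  1000a + 100b + 10c + d = -1533
Solving the system yields a = -2, b = 5, c = -3, d = -3.
So g(x) = -2x^3 + 5x^2 - 3x - 3.
Check: g(10) = -1533. ✓

g(x) = -2x^3 + 5x^2 - 3x - 3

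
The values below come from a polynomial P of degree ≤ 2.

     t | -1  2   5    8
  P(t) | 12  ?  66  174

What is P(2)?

On equispaced nodes a degree-2 polynomial has vanishing third forward difference, so
  - P(-1) + 3·P(2) - 3·P(5) + P(8) = 0.
Substituting the known values and solving for P(2):
  3·P(2) = 36
  P(2) = 12.

12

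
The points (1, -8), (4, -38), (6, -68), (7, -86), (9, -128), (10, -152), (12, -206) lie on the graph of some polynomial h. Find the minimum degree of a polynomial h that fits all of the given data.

Divided differences on the nodes 1, 4, 6, 7, 9, 10, 12:
  order 0: -8  -38  -68  -86  -128  -152  -206
  order 1: -10  -15  -18  -21  -24  -27
  order 2: -1  -1  -1  -1  -1
  order 3: 0  0  0  0
  order 4: 0  0  0
  order 5: 0  0
  order 6: 0
The order-2 divided differences are all -1 (nonzero) and every higher order vanishes, so the data lies on a polynomial of degree exactly 2.

2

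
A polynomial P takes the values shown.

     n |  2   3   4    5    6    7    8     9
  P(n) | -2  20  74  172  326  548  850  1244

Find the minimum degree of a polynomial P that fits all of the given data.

3

Forward differences of the values at n = 2, 3, 4, 5, 6, 7, 8, 9:
  P  : -2  20  74  172  326  548  850  1244
  Δ  : 22  54  98  154  222  302  394
  Δ^2: 32  44  56  68  80  92
  Δ^3: 12  12  12  12  12
  Δ^4: 0  0  0  0
  Δ^5: 0  0  0
  Δ^6: 0  0
  Δ^7: 0
The third differences are constant (12) and nonzero, while all higher differences vanish, so the minimal degree is 3.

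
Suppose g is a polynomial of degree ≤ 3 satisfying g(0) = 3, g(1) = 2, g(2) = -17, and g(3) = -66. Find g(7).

Using the Lagrange interpolation formula with nodes 0, 1, 2, 3:
  L_0(t) = (t - 1)(t - 2)(t - 3) / -6
  L_1(t) = t(t - 2)(t - 3) / 2
  L_2(t) = t(t - 1)(t - 3) / -2
  L_3(t) = t(t - 1)(t - 2) / 6
Then g(t) = 3·L_0(t) + 2·L_1(t) - 17·L_2(t) - 66·L_3(t).
Expanding and collecting terms gives g(t) = -2t^3 - 3t^2 + 4t + 3.
Evaluating at t = 7: g(7) = -802.

-802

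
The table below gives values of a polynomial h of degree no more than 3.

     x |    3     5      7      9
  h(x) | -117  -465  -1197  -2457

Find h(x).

Write h(x) = ax^3 + bx^2 + cx + d. Substituting each data point gives a linear system:
  27a + 9b + 3c + d = -117
  125a + 25b + 5c + d = -465
  343a + 49b + 7c + d = -1197
  729a + 81b + 9c + d = -2457
Solving the system yields a = -3, b = -3, c = -3, d = 0.
So h(x) = -3x³ - 3x² - 3x.
Check: h(5) = -465. ✓

h(x) = -3x^3 - 3x^2 - 3x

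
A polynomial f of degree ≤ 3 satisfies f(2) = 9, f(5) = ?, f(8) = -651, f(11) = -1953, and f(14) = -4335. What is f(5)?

-105

On equispaced nodes a degree-3 polynomial has vanishing fourth forward difference, so
  f(2) - 4·f(5) + 6·f(8) - 4·f(11) + f(14) = 0.
Substituting the known values and solving for f(5):
  -4·f(5) = 420
  f(5) = -105.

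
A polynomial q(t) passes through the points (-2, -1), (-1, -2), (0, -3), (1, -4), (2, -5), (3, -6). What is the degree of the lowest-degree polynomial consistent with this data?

1

Forward differences of the values at t = -2, -1, 0, 1, 2, 3:
  q  : -1  -2  -3  -4  -5  -6
  Δ  : -1  -1  -1  -1  -1
  Δ^2: 0  0  0  0
  Δ^3: 0  0  0
  Δ^4: 0  0
  Δ^5: 0
The first differences are constant (-1) and nonzero, while all higher differences vanish, so the minimal degree is 1.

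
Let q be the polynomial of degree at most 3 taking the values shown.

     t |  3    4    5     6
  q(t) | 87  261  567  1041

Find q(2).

Write q(t) = at^3 + bt^2 + ct + d. Substituting each data point gives a linear system:
  27a + 9b + 3c + d = 87
  64a + 16b + 4c + d = 261
  125a + 25b + 5c + d = 567
  216a + 36b + 6c + d = 1041
Solving the system yields a = 6, b = -6, c = -6, d = -3.
So q(t) = 6t^3 - 6t^2 - 6t - 3.
Then q(2) = 9.

9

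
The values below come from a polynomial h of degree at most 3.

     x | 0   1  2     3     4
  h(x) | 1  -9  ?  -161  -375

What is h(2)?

The 4 known points determine the degree-3 polynomial uniquely.
Write h(x) = ax^3 + bx^2 + cx + d. Substituting each data point gives a linear system:
  d = 1
  a + b + c + d = -9
  27a + 9b + 3c + d = -161
  64a + 16b + 4c + d = -375
Solving the system yields a = -6, b = 2, c = -6, d = 1.
So h(x) = -6x^3 + 2x^2 - 6x + 1.
Then h(2) = -51.

-51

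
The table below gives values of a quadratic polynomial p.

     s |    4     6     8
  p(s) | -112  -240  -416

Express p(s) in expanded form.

p(s) = -6s^2 - 4s

Using the Lagrange interpolation formula with nodes 4, 6, 8:
  L_0(s) = (s - 6)(s - 8) / 8
  L_1(s) = (s - 4)(s - 8) / -4
  L_2(s) = (s - 4)(s - 6) / 8
Then p(s) = -112·L_0(s) - 240·L_1(s) - 416·L_2(s).
Expanding and collecting terms gives p(s) = -6s^2 - 4s.
Check: p(4) = -112. ✓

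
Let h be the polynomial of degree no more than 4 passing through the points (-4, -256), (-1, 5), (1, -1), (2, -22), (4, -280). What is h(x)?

h(x) = -x^4 - x^2 - 3x + 4

Write h(x) = ax^4 + bx^3 + cx^2 + dx + e. Substituting each data point gives a linear system:
  256a - 64b + 16c - 4d + e = -256
  a - b + c - d + e = 5
  a + b + c + d + e = -1
  16a + 8b + 4c + 2d + e = -22
  256a + 64b + 16c + 4d + e = -280
Solving the system yields a = -1, b = 0, c = -1, d = -3, e = 4.
So h(x) = -x⁴ - x² - 3x + 4.
Check: h(2) = -22. ✓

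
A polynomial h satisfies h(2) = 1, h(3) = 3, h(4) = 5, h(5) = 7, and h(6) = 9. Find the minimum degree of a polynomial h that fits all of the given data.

1

Forward differences of the values at s = 2, 3, 4, 5, 6:
  h  : 1  3  5  7  9
  Δ  : 2  2  2  2
  Δ^2: 0  0  0
  Δ^3: 0  0
  Δ^4: 0
The first differences are constant (2) and nonzero, while all higher differences vanish, so the minimal degree is 1.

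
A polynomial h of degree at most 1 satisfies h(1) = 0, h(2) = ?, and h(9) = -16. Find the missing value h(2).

The 2 known points determine the degree-1 polynomial uniquely.
Write h(u) = au + b. Substituting each data point gives a linear system:
  a + b = 0
  9a + b = -16
Solving the system yields a = -2, b = 2.
So h(u) = -2u + 2.
Then h(2) = -2.

-2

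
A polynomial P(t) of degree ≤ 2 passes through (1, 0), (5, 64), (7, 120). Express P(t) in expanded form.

Using the Lagrange interpolation formula with nodes 1, 5, 7:
  L_0(t) = (t - 5)(t - 7) / 24
  L_1(t) = (t - 1)(t - 7) / -8
  L_2(t) = (t - 1)(t - 5) / 12
Then P(t) = 0·L_0(t) + 64·L_1(t) + 120·L_2(t).
Expanding and collecting terms gives P(t) = 2t^2 + 4t - 6.
Check: P(1) = 0. ✓

P(t) = 2t^2 + 4t - 6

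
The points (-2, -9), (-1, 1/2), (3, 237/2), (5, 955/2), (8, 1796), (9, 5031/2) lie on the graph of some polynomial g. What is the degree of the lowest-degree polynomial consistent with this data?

3

Divided differences on the nodes -2, -1, 3, 5, 8, 9:
  order 0: -9  1/2  237/2  955/2  1796  5031/2
  order 1: 19/2  59/2  359/2  879/2  1439/2
  order 2: 4  25  52  70
  order 3: 3  3  3
  order 4: 0  0
  order 5: 0
The order-3 divided differences are all 3 (nonzero) and every higher order vanishes, so the data lies on a polynomial of degree exactly 3.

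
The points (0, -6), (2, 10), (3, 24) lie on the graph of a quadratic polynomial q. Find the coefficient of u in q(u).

4

Write q(u) = au^2 + bu + c. Substituting each data point gives a linear system:
  c = -6
  4a + 2b + c = 10
  9a + 3b + c = 24
Solving the system yields a = 2, b = 4, c = -6.
So q(u) = 2u² + 4u - 6.
The coefficient of u is 4.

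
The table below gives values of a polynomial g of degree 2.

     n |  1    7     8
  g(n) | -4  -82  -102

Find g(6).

Using the Lagrange interpolation formula with nodes 1, 7, 8:
  L_0(n) = (n - 7)(n - 8) / 42
  L_1(n) = (n - 1)(n - 8) / -6
  L_2(n) = (n - 1)(n - 7) / 7
Then g(n) = -4·L_0(n) - 82·L_1(n) - 102·L_2(n).
Expanding and collecting terms gives g(n) = -n² - 5n + 2.
Evaluating at n = 6: g(6) = -64.

-64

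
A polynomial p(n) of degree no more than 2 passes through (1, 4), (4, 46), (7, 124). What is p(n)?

p(n) = 2n^2 + 4n - 2

Using the Lagrange interpolation formula with nodes 1, 4, 7:
  L_0(n) = (n - 4)(n - 7) / 18
  L_1(n) = (n - 1)(n - 7) / -9
  L_2(n) = (n - 1)(n - 4) / 18
Then p(n) = 4·L_0(n) + 46·L_1(n) + 124·L_2(n).
Expanding and collecting terms gives p(n) = 2n^2 + 4n - 2.
Check: p(4) = 46. ✓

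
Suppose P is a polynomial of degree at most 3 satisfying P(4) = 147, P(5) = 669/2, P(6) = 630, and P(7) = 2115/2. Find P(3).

Forward differences of the values at n = 4, 5, 6, 7:
  P  : 147  669/2  630  2115/2
  Δ  : 375/2  591/2  855/2
  Δ^2: 108  132
  Δ^3: 24
The third differences are constant, confirming degree 3.
Interpolating (Newton forward form) and evaluating at n = 3 gives P(3) = 87/2.

87/2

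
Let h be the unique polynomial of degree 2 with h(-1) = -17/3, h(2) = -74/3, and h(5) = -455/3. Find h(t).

Using the Lagrange interpolation formula with nodes -1, 2, 5:
  L_0(t) = (t - 2)(t - 5) / 18
  L_1(t) = (t + 1)(t - 5) / -9
  L_2(t) = (t + 1)(t - 2) / 18
Then h(t) = -17/3·L_0(t) - 74/3·L_1(t) - 455/3·L_2(t).
Expanding and collecting terms gives h(t) = -6t^2 - (1/3)t.
Check: h(2) = -74/3. ✓

h(t) = -6t^2 - (1/3)t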